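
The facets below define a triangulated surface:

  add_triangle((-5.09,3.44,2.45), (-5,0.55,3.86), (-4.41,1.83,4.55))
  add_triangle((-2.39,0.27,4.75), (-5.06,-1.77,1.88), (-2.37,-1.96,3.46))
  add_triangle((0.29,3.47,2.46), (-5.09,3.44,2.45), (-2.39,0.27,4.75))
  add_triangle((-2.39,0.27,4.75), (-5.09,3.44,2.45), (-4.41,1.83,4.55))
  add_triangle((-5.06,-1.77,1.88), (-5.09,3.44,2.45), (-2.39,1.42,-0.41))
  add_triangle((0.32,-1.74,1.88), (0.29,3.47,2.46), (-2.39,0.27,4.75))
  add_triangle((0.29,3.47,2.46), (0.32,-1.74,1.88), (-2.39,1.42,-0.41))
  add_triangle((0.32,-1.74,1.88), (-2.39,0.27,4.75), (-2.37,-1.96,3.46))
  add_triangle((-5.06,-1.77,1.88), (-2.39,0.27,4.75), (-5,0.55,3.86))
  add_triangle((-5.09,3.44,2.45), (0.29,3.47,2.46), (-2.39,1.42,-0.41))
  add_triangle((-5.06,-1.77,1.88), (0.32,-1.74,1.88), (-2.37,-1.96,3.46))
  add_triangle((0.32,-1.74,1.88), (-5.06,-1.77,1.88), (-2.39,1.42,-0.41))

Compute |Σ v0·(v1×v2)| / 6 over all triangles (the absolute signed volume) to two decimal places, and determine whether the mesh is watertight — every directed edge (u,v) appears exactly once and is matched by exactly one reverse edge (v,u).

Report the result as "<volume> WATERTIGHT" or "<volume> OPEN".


Per-triangle v0·(v1×v2)/6:
  t1: +4.4074
  t2: +6.0895
  t3: +14.1614
  t4: +0.7430
  t5: +6.7778
  t6: +5.5712
  t7: -4.1360
  t8: +3.0812
  t9: +5.6202
  t10: +4.4222
  t11: +2.1221
  t12: -1.7759
Σ = +47.0841 → |volume| = 47.08

Directed edges: 36 total; 6 unmatched, e.g. (-5.09,3.44,2.45)→(-5,0.55,3.86) → open.

47.08 OPEN


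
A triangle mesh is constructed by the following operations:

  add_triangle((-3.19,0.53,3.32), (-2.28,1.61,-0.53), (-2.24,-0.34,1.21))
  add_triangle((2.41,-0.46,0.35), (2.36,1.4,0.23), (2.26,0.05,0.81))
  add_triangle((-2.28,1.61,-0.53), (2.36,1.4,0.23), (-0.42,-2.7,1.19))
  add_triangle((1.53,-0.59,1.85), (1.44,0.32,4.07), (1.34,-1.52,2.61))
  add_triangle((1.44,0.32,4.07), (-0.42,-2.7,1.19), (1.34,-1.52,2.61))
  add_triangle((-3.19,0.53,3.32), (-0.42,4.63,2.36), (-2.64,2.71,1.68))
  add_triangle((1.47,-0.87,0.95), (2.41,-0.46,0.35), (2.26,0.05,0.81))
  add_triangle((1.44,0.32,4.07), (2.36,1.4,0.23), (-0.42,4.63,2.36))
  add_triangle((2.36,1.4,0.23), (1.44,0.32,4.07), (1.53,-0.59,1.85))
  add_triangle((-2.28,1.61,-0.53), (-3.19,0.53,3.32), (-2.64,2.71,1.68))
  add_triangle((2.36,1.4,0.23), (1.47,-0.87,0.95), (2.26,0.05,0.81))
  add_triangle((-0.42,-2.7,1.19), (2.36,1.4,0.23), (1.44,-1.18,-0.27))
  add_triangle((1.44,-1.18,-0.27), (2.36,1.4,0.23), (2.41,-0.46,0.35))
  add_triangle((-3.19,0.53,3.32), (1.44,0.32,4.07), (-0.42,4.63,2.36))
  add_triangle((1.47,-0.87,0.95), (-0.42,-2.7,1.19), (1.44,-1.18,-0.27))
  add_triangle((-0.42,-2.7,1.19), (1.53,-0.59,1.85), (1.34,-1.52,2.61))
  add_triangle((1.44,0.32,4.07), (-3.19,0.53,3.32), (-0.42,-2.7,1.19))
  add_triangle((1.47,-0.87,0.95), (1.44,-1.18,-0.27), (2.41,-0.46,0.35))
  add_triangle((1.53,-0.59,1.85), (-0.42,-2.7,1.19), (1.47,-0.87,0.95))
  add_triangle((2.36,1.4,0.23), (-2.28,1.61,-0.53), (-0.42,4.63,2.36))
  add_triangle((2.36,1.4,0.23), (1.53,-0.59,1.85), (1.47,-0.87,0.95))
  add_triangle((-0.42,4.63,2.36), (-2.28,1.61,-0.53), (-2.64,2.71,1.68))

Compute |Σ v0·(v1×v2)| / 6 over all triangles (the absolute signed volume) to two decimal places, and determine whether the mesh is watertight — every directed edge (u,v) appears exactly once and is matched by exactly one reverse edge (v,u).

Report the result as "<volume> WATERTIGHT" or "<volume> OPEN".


51.47 OPEN

Per-triangle v0·(v1×v2)/6:
  t1: +1.8331
  t2: +0.3799
  t3: -1.1376
  t4: +0.8167
  t5: +1.7736
  t6: +4.9105
  t7: +0.2565
  t8: +8.0461
  t9: +1.9574
  t10: +2.8068
  t11: +0.0055
  t12: -1.3805
  t13: +0.3971
  t14: +12.9296
  t15: +0.9847
  t16: +0.2879
  t17: +8.4243
  t18: +0.3812
  t19: +0.7351
  t20: +3.3884
  t21: +0.6902
  t22: +2.9871
Σ = +51.4736 → |volume| = 51.47

Directed edges: 66 total; 4 unmatched, e.g. (-2.28,1.61,-0.53)→(-2.24,-0.34,1.21) → open.


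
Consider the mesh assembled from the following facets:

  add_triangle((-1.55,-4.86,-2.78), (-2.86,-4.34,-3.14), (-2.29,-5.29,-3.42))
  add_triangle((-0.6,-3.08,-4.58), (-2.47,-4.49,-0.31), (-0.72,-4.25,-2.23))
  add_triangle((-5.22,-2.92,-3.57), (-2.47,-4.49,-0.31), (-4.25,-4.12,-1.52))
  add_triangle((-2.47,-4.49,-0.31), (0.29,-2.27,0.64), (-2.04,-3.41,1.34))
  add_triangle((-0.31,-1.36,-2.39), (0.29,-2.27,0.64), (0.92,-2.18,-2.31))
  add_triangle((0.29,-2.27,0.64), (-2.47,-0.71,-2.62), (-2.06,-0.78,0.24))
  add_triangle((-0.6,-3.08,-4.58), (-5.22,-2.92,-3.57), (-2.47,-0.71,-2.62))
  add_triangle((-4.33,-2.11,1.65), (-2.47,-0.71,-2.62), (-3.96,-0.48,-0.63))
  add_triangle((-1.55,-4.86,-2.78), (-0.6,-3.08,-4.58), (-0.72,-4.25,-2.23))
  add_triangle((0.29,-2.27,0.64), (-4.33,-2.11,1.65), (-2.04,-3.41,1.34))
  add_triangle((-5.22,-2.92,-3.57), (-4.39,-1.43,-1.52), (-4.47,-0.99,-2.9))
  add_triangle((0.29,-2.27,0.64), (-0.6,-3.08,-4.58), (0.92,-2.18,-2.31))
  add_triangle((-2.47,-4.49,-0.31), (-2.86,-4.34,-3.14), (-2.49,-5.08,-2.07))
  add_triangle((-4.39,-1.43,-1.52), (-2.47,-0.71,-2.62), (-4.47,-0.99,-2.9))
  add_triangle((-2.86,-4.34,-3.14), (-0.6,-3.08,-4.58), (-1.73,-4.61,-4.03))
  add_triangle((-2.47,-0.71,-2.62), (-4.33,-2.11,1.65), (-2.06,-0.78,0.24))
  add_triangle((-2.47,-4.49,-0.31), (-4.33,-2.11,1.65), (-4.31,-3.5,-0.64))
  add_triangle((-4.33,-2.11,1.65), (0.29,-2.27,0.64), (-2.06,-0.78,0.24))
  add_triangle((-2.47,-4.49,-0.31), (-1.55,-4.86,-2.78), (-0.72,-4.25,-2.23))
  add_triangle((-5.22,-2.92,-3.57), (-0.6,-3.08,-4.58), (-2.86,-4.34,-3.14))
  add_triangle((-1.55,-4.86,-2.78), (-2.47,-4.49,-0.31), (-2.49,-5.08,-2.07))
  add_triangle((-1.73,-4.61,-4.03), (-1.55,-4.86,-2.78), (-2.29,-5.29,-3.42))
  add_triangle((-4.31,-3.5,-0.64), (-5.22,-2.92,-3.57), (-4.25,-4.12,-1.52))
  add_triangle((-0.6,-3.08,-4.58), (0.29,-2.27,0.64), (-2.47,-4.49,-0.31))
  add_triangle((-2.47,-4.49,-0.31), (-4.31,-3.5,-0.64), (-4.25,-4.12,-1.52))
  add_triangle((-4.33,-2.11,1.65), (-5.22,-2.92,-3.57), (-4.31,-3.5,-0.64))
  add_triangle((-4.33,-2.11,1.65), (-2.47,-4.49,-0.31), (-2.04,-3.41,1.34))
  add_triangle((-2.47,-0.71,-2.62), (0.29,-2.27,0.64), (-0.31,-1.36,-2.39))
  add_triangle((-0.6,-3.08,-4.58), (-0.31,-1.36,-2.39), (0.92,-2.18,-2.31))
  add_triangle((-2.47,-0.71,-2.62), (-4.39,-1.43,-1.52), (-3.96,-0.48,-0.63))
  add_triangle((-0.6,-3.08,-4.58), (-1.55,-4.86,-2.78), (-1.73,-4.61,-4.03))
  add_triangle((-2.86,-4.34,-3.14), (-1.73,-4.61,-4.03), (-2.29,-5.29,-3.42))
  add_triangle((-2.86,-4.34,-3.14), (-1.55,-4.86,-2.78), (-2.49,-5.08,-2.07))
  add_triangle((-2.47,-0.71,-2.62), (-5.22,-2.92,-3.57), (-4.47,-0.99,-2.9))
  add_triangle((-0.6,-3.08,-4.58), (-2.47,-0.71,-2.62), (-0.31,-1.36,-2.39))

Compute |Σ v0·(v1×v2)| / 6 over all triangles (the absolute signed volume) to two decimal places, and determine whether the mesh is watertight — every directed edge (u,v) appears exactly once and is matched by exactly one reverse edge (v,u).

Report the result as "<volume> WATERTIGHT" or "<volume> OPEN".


42.48 OPEN

Per-triangle v0·(v1×v2)/6:
  t1: +0.1500
  t2: -3.7020
  t3: +1.6587
  t4: +1.9120
  t5: -1.2084
  t6: -2.3237
  t7: +4.6589
  t8: -2.9638
  t9: +1.5128
  t10: +0.3294
  t11: +1.8078
  t12: +2.4216
  t13: +1.2553
  t14: -0.5082
  t15: +1.5064
  t16: +0.3811
  t17: +4.1491
  t18: -0.8271
  t19: +1.3315
  t20: +7.1132
  t21: +0.8884
  t22: +0.5973
  t23: +2.1848
  t24: +5.6815
  t25: +1.6135
  t26: +4.9958
  t27: +3.5159
  t28: -2.1708
  t29: +0.2322
  t30: +1.0971
  t31: +1.0243
  t32: +0.9863
  t33: +1.4624
  t34: +1.3149
  t35: +0.4039
Σ = +42.4820 → |volume| = 42.48

Directed edges: 105 total; 7 unmatched, e.g. (-5.22,-2.92,-3.57)→(-2.47,-4.49,-0.31) → open.


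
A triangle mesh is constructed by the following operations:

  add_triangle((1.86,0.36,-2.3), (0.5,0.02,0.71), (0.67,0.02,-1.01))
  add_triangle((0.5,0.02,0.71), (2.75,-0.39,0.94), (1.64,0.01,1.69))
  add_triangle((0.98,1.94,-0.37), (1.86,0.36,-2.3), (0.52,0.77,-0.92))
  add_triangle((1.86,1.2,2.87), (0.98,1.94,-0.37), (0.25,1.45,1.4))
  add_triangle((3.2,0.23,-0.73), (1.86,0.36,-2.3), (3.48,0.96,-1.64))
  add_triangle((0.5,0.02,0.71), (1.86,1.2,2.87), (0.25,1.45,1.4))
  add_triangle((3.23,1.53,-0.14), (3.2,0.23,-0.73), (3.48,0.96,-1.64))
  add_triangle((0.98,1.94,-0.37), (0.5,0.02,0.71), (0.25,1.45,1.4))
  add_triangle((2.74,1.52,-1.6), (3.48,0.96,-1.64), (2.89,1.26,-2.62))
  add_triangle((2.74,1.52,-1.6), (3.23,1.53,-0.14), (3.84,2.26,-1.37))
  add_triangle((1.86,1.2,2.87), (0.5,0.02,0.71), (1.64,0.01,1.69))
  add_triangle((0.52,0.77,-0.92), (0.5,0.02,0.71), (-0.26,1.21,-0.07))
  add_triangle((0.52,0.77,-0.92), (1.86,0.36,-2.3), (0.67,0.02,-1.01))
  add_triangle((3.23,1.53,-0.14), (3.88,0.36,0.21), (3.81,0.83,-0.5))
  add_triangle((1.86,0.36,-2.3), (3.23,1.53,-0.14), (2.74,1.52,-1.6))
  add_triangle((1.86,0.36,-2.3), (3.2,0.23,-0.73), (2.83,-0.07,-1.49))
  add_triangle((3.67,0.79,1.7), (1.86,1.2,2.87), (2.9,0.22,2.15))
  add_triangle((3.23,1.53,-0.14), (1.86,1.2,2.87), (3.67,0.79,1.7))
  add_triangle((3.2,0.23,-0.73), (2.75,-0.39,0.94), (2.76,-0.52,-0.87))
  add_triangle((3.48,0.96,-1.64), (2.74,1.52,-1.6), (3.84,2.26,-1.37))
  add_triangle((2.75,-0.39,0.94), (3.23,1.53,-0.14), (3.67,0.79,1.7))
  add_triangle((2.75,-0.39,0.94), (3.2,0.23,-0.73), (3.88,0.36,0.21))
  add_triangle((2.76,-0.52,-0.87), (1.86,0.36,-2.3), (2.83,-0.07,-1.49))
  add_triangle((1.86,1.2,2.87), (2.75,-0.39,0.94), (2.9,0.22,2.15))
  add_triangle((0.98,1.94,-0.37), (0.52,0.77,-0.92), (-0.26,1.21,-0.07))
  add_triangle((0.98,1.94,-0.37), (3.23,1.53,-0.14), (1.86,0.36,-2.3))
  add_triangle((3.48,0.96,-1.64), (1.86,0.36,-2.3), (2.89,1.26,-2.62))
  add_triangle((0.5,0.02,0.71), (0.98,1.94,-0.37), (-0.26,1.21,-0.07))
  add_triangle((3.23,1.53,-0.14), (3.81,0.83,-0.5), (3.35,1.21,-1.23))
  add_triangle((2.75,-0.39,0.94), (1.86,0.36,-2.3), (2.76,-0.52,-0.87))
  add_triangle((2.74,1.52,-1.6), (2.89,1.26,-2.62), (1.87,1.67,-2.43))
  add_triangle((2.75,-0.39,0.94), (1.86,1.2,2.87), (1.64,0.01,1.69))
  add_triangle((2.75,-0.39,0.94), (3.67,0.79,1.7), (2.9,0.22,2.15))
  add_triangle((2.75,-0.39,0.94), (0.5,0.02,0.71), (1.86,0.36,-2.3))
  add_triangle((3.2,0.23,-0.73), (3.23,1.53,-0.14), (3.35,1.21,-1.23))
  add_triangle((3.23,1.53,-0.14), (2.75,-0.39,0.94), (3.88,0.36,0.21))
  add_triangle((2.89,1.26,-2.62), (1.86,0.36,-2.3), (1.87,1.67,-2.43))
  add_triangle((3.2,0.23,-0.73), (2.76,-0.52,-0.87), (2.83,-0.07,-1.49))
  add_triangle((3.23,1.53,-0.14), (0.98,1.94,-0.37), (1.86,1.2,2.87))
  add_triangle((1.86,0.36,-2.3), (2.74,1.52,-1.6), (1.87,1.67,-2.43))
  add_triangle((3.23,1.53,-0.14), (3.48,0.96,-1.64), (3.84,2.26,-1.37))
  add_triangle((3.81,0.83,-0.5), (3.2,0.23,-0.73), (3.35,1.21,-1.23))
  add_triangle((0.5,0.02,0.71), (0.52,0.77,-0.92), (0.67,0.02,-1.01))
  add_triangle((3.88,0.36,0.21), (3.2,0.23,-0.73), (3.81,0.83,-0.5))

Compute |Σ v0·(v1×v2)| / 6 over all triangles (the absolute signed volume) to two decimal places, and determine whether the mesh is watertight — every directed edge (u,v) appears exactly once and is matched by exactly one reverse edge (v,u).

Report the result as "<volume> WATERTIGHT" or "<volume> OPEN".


15.81 WATERTIGHT

Per-triangle v0·(v1×v2)/6:
  t1: +0.0495
  t2: +0.0129
  t3: +0.3250
  t4: +1.1631
  t5: +0.6080
  t6: +0.0706
  t7: +0.8116
  t8: -0.3769
  t9: +0.4747
  t10: -0.2078
  t11: +0.0589
  t12: -0.1873
  t13: +0.0471
  t14: +0.4649
  t15: -0.6809
  t16: +0.3754
  t17: +0.8912
  t18: +1.8257
  t19: +0.6758
  t20: +0.4099
  t21: +1.1532
  t22: +0.4110
  t23: +0.1697
  t24: -0.1310
  t25: +0.2110
  t26: +1.8551
  t27: +0.4938
  t28: +0.2265
  t29: +0.5013
  t30: -0.6915
  t31: +0.4791
  t32: +0.5093
  t33: +0.5671
  t34: -0.2765
  t35: -0.6309
  t36: +0.4981
  t37: +0.4123
  t38: +0.2885
  t39: +2.4004
  t40: -0.7612
  t41: +0.7996
  t42: +0.3290
  t43: -0.1234
  t44: +0.3089
Σ = +15.8106 → |volume| = 15.81

Directed edges: 132 total, each appears once with its reverse present → watertight.


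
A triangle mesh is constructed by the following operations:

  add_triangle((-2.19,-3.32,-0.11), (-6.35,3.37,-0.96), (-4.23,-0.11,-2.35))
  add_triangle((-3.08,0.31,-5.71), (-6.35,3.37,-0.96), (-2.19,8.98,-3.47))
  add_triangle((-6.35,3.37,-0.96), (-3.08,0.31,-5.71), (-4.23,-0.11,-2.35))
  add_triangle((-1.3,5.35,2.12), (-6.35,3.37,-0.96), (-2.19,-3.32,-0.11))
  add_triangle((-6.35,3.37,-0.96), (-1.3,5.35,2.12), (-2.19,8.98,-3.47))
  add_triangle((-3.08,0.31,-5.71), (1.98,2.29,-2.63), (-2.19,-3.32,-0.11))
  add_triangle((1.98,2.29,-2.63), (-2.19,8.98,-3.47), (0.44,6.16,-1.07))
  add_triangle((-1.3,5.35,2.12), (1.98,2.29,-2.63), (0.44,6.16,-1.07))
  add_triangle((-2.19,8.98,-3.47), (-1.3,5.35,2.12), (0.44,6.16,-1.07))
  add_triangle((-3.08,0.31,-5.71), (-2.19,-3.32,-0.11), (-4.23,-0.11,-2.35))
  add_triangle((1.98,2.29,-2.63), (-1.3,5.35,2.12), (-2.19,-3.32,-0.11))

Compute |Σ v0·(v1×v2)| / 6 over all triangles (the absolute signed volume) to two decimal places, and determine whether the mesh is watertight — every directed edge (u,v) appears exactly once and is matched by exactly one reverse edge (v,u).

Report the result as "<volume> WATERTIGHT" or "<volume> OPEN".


Per-triangle v0·(v1×v2)/6:
  t1: +8.6652
  t2: +47.7910
  t3: +10.6725
  t4: +12.0794
  t5: +34.6474
  t6: +6.4035
  t7: +10.0511
  t8: +1.8315
  t9: +12.1630
  t10: +8.8949
  t11: -6.7257
Σ = +146.4737 → |volume| = 146.47

Directed edges: 33 total; 3 unmatched, e.g. (-2.19,8.98,-3.47)→(-3.08,0.31,-5.71) → open.

146.47 OPEN


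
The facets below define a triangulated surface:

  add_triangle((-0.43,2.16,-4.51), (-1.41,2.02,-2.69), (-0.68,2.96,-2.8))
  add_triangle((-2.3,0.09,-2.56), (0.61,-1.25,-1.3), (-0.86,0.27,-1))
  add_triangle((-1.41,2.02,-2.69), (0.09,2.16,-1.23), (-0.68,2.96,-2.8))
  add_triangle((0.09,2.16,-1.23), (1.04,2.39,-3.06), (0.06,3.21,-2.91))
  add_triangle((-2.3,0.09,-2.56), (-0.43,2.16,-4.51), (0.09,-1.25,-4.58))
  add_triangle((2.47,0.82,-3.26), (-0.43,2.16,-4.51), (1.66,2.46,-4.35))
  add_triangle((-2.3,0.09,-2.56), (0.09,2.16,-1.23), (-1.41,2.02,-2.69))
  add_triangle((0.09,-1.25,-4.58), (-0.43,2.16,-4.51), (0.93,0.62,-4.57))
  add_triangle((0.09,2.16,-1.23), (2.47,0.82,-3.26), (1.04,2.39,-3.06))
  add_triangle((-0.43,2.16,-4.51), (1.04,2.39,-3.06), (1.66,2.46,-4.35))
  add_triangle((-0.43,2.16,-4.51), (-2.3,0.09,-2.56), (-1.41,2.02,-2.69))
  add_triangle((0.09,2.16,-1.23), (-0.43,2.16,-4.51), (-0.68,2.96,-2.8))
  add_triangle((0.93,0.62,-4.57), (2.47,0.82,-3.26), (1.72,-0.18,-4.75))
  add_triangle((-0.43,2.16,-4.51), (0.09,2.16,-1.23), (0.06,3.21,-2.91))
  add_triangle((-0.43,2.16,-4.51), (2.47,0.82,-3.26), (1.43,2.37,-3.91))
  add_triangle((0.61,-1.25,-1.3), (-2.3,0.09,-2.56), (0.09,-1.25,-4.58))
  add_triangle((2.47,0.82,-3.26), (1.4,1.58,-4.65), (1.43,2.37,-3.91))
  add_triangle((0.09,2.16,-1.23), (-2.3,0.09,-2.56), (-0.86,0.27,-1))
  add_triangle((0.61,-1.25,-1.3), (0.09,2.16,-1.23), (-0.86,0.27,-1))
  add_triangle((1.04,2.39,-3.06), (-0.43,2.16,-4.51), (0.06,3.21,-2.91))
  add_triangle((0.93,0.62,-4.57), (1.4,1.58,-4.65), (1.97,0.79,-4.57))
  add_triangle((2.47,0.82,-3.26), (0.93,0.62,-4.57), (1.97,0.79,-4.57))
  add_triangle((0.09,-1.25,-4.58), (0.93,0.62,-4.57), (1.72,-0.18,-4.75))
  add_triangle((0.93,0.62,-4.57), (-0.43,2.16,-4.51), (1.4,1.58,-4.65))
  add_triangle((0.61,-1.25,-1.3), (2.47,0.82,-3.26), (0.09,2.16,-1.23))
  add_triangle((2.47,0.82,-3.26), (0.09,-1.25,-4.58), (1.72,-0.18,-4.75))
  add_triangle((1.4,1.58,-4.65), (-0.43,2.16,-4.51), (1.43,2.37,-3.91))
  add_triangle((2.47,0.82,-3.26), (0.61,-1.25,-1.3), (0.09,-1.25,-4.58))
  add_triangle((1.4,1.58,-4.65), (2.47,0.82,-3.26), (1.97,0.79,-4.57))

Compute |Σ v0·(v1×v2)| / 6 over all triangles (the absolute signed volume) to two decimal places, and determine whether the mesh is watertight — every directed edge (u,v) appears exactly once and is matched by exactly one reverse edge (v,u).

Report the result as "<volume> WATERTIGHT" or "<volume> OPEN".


26.62 OPEN

Per-triangle v0·(v1×v2)/6:
  t1: +1.1766
  t2: -0.1994
  t3: +0.1542
  t4: +0.4114
  t5: +5.7713
  t6: +1.9434
  t7: -0.0725
  t8: +2.9140
  t9: +0.5443
  t10: +1.0647
  t11: +2.1157
  t12: +0.7400
  t13: +1.3512
  t14: +0.1155
  t15: -2.0442
  t16: +1.2542
  t17: +1.2578
  t18: +0.0850
  t19: -0.8327
  t20: +1.5837
  t21: +0.6931
  t22: -0.0653
  t23: +1.6026
  t24: +1.5094
  t25: -1.0984
  t26: -0.0727
  t27: +1.5660
  t28: +2.4068
  t29: +0.7475
Σ = +26.6230 → |volume| = 26.62

Directed edges: 87 total; 3 unmatched, e.g. (1.66,2.46,-4.35)→(2.47,0.82,-3.26) → open.


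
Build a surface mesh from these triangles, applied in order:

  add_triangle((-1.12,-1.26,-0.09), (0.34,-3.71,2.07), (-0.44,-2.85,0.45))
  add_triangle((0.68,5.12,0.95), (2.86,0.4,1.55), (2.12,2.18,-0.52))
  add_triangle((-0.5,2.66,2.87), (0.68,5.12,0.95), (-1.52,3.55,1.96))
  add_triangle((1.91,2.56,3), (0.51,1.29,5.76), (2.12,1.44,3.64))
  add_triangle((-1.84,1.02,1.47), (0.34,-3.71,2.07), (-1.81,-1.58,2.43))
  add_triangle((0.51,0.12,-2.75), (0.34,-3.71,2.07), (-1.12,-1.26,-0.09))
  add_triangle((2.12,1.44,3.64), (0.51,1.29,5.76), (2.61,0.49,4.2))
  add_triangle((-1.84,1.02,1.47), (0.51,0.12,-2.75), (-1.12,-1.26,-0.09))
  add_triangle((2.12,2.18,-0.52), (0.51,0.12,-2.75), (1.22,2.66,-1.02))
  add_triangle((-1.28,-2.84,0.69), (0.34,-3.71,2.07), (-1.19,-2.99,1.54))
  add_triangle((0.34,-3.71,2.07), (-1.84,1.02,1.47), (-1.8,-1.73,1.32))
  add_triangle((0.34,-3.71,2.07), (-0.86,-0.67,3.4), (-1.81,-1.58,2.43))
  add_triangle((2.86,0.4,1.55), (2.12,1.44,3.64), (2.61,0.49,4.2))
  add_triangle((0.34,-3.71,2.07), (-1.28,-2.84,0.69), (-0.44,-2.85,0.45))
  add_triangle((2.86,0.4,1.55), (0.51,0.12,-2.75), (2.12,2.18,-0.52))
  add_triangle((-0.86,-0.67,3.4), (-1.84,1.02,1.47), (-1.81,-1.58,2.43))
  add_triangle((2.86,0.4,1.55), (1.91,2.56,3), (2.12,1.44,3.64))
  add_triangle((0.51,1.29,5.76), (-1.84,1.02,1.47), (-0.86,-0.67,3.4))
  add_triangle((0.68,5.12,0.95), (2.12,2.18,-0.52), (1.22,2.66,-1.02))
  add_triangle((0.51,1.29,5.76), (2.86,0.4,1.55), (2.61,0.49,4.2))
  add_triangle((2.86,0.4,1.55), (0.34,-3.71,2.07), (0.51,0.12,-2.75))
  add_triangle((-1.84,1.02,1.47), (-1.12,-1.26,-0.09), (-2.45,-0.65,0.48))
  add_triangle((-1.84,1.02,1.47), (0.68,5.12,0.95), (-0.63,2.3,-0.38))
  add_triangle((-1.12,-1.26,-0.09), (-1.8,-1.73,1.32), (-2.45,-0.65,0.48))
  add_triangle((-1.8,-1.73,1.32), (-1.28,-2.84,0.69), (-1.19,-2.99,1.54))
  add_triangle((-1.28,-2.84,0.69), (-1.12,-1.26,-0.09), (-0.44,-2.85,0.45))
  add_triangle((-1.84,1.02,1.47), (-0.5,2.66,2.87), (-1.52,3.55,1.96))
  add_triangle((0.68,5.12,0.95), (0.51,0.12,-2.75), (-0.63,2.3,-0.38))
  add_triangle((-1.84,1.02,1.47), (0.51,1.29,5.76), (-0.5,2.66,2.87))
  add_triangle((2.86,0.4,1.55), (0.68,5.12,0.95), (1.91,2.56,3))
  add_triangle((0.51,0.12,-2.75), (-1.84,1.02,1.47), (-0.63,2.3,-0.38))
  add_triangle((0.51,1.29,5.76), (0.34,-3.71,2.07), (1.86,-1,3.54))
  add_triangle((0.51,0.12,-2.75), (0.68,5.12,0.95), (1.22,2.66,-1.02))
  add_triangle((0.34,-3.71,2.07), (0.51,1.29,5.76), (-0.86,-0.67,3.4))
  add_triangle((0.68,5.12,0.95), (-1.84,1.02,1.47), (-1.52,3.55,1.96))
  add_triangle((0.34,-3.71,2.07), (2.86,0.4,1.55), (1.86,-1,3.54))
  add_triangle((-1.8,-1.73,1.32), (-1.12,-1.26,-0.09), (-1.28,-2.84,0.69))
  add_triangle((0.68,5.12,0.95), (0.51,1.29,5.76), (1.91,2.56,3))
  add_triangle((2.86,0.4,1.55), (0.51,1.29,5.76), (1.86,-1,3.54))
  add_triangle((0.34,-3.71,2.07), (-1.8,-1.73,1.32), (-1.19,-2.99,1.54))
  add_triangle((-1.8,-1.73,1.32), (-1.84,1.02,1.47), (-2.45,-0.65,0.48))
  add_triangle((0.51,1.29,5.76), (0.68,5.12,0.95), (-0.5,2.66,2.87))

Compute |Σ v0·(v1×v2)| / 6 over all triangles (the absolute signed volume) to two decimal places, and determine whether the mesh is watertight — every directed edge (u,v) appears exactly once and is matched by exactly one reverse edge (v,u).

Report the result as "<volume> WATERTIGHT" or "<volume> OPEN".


88.79 WATERTIGHT

Per-triangle v0·(v1×v2)/6:
  t1: -0.5272
  t2: +4.5195
  t3: +3.0910
  t4: +2.2722
  t5: -0.7925
  t6: +2.3051
  t7: +2.1201
  t8: +1.4728
  t9: +1.4065
  t10: +0.6877
  t11: +2.0863
  t12: +2.7756
  t13: +1.3699
  t14: +0.6980
  t15: +2.6784
  t16: +1.8032
  t17: +1.6516
  t18: +3.4773
  t19: +1.6804
  t20: -1.2915
  t21: +5.3768
  t22: -0.2457
  t23: +2.3824
  t24: +0.5386
  t25: +0.4600
  t26: +0.2217
  t27: +1.5063
  t28: +2.5531
  t29: +3.3152
  t30: +4.0707
  t31: +1.2923
  t32: +5.9268
  t33: +1.4123
  t34: +4.8673
  t35: +0.0172
  t36: +3.4023
  t37: +0.4264
  t38: +6.6665
  t39: +4.7646
  t40: +0.4765
  t41: +1.1631
  t42: +4.7066
Σ = +88.7856 → |volume| = 88.79

Directed edges: 126 total, each appears once with its reverse present → watertight.


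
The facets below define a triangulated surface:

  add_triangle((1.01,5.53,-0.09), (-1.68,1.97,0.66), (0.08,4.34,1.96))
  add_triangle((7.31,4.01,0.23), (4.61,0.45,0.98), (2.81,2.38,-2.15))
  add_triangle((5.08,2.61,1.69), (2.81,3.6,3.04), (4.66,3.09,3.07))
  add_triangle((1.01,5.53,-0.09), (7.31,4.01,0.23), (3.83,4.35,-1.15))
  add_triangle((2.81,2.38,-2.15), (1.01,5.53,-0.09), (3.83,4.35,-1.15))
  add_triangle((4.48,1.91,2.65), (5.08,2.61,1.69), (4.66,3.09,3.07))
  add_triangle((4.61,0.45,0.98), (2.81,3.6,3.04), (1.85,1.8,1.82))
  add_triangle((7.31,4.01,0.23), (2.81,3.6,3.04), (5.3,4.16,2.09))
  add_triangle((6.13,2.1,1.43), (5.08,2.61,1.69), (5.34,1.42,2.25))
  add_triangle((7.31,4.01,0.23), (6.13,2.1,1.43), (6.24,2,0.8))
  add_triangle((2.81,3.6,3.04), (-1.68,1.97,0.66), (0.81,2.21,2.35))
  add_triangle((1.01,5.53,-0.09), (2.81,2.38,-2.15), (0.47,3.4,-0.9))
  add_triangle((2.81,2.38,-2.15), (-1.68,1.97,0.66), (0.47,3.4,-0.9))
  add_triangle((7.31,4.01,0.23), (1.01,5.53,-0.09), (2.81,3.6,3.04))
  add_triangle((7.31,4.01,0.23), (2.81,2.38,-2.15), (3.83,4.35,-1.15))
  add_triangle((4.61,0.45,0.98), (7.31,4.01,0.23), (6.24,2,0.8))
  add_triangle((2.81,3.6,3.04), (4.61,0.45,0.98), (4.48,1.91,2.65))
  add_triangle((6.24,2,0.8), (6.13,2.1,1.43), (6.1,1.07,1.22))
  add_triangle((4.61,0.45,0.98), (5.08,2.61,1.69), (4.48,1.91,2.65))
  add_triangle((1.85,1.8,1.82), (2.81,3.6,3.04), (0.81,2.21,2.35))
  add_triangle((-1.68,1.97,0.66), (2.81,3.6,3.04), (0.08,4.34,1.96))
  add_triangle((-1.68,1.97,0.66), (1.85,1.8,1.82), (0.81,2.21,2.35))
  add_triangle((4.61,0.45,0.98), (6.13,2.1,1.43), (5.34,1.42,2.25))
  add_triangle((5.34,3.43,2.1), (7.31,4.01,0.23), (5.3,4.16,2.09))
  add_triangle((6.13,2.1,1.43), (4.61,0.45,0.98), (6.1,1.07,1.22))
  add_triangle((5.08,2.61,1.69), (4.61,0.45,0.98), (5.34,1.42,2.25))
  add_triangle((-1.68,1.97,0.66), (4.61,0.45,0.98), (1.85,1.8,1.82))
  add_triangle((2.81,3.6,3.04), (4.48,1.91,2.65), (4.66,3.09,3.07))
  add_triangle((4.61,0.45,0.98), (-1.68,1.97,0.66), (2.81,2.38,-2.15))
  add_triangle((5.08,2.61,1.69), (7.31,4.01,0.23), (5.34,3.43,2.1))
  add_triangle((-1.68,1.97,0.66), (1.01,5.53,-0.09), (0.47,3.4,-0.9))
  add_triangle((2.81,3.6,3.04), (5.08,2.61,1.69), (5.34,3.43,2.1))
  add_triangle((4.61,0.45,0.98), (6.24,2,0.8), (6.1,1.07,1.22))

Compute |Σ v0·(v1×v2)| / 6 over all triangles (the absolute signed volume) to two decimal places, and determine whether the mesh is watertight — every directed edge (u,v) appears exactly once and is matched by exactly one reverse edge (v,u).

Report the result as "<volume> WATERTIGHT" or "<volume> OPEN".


52.70 OPEN

Per-triangle v0·(v1×v2)/6:
  t1: +3.3631
  t2: +4.8164
  t3: +1.5343
  t4: +7.3686
  t5: +3.5441
  t6: +1.1872
  t7: +0.6064
  t8: +0.3190
  t9: +1.1035
  t10: +1.2162
  t11: +1.4850
  t12: +2.1430
  t13: +0.0206
  t14: +18.1990
  t15: +4.8354
  t16: +0.0814
  t17: -1.5740
  t18: +0.6545
  t19: +2.0672
  t20: +0.2939
  t21: +1.2999
  t22: -0.7122
  t23: +1.1986
  t24: +1.7753
  t25: +0.1348
  t26: -1.3896
  t27: -1.0737
  t28: +0.5727
  t29: -6.1502
  t30: +1.3493
  t31: +1.6843
  t32: +0.6329
  t33: +0.1100
Σ = +52.6966 → |volume| = 52.70

Directed edges: 99 total; 9 unmatched, e.g. (0.08,4.34,1.96)→(1.01,5.53,-0.09) → open.


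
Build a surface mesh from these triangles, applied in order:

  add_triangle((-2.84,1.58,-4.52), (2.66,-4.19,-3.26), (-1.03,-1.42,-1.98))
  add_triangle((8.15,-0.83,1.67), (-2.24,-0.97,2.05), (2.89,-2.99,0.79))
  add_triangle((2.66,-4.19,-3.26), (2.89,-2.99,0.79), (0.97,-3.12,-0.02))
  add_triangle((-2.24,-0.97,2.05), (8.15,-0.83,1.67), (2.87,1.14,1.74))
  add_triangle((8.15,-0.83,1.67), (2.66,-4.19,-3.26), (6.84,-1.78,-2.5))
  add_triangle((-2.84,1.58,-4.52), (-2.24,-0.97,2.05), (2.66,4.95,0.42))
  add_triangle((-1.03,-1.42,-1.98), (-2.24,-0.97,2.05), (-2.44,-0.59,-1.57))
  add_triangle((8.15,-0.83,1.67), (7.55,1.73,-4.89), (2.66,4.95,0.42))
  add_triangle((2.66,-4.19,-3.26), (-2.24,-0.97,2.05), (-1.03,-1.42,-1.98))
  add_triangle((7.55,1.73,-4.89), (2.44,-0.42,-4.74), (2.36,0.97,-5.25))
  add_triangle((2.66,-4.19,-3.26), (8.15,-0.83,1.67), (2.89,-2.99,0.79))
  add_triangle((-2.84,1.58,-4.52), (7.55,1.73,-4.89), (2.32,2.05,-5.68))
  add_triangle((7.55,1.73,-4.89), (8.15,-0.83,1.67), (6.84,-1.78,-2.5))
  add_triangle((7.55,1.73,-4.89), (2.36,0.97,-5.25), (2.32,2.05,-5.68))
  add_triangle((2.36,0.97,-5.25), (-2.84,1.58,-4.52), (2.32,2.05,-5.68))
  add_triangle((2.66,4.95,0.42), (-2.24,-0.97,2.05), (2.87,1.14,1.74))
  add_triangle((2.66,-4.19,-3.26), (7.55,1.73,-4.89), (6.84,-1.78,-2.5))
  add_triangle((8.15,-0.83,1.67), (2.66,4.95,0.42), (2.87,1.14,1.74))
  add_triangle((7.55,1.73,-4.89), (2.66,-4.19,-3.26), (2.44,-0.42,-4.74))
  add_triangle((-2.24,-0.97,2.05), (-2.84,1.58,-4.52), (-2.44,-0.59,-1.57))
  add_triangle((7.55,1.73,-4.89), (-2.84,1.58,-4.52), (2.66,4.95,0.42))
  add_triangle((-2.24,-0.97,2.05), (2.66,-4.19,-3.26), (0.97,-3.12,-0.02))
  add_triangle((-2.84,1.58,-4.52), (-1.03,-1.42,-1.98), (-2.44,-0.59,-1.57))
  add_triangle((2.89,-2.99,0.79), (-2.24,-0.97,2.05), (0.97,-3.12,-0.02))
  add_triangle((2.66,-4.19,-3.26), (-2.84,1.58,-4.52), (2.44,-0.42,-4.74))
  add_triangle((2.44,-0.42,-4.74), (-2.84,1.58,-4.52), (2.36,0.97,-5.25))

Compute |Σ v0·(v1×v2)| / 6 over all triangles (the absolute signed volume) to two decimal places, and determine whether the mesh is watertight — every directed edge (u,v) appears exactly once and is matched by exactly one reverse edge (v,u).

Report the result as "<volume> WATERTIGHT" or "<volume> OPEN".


281.29 WATERTIGHT

Per-triangle v0·(v1×v2)/6:
  t1: +6.6321
  t2: +8.8651
  t3: +3.8670
  t4: +6.7560
  t5: +15.1702
  t6: +13.0889
  t7: +1.8920
  t8: +45.2253
  t9: +5.5284
  t10: +6.2916
  t11: +14.9858
  t12: -0.4246
  t13: +22.7162
  t14: +4.8542
  t15: +4.1132
  t16: +6.3012
  t17: +18.1315
  t18: +8.4123
  t19: +17.1885
  t20: +2.7492
  t21: +40.7488
  t22: +2.8217
  t23: +2.4964
  t24: +3.1656
  t25: +14.3872
  t26: +5.3221
Σ = +281.2857 → |volume| = 281.29

Directed edges: 78 total, each appears once with its reverse present → watertight.


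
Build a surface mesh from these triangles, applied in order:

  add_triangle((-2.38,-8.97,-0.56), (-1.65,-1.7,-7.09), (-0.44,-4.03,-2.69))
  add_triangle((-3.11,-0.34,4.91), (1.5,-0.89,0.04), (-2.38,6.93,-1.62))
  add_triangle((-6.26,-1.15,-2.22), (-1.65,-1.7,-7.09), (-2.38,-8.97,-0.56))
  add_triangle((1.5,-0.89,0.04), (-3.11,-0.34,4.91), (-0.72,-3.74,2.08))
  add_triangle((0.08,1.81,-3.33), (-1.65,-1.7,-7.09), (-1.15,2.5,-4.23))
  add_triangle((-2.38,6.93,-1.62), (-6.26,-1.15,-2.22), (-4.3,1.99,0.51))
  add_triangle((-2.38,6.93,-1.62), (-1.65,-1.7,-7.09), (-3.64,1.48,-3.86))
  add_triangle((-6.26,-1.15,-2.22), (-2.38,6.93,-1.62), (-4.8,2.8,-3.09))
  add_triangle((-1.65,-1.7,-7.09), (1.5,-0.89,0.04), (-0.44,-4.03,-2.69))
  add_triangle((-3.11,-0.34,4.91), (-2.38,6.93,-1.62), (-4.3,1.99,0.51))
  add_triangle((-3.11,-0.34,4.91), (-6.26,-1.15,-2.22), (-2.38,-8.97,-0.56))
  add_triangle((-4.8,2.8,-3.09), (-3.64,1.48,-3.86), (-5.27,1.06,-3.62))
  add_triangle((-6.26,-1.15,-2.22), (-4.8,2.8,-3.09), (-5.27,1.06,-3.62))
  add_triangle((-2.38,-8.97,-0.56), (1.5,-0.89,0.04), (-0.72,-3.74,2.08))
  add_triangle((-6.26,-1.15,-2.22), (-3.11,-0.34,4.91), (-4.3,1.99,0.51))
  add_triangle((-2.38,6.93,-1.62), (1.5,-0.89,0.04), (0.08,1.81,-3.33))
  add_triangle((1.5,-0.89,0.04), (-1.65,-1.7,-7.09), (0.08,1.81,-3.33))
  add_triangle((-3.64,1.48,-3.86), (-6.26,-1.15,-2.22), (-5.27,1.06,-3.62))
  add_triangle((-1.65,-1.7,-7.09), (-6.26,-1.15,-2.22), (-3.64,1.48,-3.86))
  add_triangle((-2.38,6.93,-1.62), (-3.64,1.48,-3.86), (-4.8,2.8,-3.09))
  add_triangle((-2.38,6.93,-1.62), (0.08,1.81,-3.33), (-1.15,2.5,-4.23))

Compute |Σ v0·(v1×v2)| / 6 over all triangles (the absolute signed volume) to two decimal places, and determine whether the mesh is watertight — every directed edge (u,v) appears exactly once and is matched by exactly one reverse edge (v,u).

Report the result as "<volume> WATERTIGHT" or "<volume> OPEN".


271.87 OPEN

Per-triangle v0·(v1×v2)/6:
  t1: +10.9408
  t2: +6.0372
  t3: +58.3236
  t4: +4.0548
  t5: +4.0608
  t6: +17.8920
  t7: +18.0165
  t8: +7.6862
  t9: +5.7649
  t10: +16.5433
  t11: +53.5987
  t12: +2.3269
  t13: +3.7900
  t14: +5.9658
  t15: +16.9487
  t16: +3.8738
  t17: +5.5036
  t18: +1.5108
  t19: +18.3269
  t20: +6.7695
  t21: +3.9327
Σ = +271.8674 → |volume| = 271.87

Directed edges: 63 total; 9 unmatched, e.g. (-0.44,-4.03,-2.69)→(-2.38,-8.97,-0.56) → open.


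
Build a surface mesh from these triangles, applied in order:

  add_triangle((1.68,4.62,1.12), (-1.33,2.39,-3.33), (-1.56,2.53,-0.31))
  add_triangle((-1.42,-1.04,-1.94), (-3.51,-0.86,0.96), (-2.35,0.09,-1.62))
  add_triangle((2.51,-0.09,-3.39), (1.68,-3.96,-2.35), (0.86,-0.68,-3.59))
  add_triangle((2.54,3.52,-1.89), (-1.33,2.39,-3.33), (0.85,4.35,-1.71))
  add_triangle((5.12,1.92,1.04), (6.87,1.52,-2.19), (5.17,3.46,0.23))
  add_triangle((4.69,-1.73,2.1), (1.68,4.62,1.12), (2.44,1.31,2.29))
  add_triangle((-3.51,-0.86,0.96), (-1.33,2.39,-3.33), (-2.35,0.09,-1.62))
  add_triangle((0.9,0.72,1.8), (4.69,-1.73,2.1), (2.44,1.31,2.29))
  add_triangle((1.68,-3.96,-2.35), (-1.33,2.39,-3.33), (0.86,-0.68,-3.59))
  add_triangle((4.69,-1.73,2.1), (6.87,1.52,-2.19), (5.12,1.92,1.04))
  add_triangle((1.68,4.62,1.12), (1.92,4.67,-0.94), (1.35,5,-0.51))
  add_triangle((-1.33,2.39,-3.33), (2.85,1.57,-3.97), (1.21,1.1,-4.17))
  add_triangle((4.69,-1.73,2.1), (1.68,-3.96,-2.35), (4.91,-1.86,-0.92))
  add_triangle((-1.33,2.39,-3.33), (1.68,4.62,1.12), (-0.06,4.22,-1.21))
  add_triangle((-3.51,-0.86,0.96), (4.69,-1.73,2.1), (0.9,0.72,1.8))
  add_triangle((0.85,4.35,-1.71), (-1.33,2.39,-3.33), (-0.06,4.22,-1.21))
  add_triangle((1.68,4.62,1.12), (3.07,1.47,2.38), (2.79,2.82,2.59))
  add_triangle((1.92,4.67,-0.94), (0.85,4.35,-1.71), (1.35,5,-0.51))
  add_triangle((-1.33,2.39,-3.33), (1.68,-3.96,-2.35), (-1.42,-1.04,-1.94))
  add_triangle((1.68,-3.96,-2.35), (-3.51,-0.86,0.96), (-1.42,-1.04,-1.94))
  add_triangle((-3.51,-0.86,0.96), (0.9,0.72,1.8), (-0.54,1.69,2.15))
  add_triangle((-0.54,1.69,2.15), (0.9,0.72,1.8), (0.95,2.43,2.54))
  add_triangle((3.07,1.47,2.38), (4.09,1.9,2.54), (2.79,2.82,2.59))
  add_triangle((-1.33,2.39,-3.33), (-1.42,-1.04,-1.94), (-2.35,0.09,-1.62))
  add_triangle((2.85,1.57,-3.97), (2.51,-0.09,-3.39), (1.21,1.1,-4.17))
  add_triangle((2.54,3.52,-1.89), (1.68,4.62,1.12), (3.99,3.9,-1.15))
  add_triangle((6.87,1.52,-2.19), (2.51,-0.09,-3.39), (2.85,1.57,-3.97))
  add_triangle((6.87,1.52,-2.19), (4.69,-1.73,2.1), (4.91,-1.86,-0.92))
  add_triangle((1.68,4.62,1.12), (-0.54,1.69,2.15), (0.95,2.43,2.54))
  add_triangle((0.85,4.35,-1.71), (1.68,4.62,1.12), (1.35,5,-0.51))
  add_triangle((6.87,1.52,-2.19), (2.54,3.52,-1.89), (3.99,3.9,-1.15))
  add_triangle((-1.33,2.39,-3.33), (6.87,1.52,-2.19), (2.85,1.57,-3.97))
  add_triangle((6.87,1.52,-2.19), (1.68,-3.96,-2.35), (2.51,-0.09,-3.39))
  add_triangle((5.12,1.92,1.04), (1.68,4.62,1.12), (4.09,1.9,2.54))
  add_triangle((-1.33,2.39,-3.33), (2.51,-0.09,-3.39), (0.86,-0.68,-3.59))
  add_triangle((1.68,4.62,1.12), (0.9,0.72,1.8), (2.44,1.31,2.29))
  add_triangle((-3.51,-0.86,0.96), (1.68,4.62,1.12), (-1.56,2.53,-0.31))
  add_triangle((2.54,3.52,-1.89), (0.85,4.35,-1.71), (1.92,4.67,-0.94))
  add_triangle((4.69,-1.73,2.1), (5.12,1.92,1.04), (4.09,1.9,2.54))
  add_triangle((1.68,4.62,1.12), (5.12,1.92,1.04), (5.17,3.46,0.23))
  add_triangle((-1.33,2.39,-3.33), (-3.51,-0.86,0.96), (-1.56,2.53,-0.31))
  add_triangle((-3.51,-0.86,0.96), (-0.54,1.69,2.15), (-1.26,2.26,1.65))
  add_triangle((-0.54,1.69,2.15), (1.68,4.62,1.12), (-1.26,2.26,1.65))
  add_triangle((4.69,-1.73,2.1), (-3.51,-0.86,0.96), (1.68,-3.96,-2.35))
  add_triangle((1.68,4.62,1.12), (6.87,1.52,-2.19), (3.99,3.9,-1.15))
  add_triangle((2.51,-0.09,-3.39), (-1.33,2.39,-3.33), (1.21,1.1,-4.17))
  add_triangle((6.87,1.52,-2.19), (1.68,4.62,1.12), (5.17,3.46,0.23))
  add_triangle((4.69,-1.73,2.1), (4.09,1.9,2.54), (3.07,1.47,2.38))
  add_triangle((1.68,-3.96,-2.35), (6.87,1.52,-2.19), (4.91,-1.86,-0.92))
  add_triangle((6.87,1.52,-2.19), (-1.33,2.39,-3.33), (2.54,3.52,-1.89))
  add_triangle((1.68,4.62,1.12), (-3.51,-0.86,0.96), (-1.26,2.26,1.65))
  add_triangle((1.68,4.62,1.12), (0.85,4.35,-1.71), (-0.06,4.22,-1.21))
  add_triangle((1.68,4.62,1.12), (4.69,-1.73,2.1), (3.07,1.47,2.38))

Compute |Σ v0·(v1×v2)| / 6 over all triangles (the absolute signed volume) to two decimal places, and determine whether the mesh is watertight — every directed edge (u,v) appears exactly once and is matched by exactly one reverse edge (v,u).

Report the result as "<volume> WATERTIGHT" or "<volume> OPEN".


194.35 OPEN

Per-triangle v0·(v1×v2)/6:
  t1: +5.9019
  t2: +1.8230
  t3: +3.9398
  t4: +3.8696
  t5: +5.3937
  t6: +4.2691
  t7: +2.1563
  t8: +1.4287
  t9: +2.4558
  t10: +11.7083
  t11: +1.0411
  t12: +2.6181
  t13: +8.0240
  t14: -1.0188
  t15: +4.4347
  t16: +2.1179
  t17: -0.9723
  t18: +0.8209
  t19: +5.5569
  t20: +5.1892
  t21: +1.5962
  t22: +0.6054
  t23: +0.4662
  t24: +1.9149
  t25: +1.7161
  t26: +3.3996
  t27: +5.0480
  t28: +10.0836
  t29: +1.8233
  t30: -0.0262
  t31: +4.1451
  t32: +5.3715
  t33: +11.5045
  t34: +5.5762
  t35: +3.7717
  t36: +1.4884
  t37: +4.5045
  t38: +1.5727
  t39: +5.4470
  t40: +3.8034
  t41: +5.1225
  t42: +1.6173
  t43: +1.8099
  t44: +11.8352
  t45: +5.1264
  t46: -0.0327
  t47: +4.7451
  t48: +1.2372
  t49: +9.3212
  t50: +9.3942
  t51: +0.8402
  t52: +2.1360
  t53: -3.3696
Σ = +194.3528 → |volume| = 194.35

Directed edges: 159 total; 9 unmatched, e.g. (1.68,4.62,1.12)→(1.92,4.67,-0.94) → open.


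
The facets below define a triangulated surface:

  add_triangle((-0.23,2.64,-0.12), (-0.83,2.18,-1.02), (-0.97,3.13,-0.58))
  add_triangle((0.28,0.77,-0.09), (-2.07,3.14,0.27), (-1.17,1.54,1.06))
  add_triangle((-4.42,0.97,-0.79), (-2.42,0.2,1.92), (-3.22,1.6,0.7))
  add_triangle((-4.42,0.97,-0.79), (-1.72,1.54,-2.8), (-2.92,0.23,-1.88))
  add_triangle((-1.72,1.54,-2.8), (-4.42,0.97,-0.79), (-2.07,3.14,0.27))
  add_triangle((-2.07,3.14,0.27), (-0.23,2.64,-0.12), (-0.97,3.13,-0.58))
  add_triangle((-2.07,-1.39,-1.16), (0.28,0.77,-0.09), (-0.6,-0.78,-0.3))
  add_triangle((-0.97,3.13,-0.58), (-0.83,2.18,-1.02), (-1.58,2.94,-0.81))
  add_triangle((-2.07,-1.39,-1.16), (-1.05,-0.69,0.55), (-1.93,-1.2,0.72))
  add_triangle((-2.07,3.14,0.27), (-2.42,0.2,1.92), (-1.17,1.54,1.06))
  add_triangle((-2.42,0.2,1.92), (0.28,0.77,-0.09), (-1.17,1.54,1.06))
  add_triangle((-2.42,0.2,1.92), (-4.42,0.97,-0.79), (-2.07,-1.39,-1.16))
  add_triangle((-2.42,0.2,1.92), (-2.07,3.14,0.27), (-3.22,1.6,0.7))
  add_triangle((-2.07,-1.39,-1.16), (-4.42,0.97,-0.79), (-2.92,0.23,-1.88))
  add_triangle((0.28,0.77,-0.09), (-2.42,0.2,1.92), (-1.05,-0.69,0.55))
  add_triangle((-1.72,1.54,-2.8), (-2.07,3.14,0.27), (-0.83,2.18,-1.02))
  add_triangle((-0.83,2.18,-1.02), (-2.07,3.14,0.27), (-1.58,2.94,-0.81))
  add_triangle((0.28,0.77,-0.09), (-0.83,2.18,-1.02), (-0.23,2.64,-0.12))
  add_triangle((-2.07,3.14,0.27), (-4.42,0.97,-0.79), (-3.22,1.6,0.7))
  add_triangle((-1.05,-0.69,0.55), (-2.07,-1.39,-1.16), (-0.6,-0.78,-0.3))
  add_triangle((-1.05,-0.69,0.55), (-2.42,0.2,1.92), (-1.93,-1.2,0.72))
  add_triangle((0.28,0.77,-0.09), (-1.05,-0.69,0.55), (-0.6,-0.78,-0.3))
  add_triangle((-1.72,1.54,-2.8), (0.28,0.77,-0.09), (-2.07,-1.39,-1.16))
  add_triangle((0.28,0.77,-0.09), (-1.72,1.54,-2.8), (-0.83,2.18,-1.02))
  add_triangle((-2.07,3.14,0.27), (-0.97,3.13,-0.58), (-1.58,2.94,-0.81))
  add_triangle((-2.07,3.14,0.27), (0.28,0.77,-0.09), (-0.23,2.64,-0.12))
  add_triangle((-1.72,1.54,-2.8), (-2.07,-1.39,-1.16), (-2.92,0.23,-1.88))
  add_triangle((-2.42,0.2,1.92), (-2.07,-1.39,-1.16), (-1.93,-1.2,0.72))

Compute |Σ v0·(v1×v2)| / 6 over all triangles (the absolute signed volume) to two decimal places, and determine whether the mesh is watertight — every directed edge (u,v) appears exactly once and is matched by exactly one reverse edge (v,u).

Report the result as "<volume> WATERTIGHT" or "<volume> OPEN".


24.48 WATERTIGHT

Per-triangle v0·(v1×v2)/6:
  t1: +0.1593
  t2: +0.3697
  t3: +1.8593
  t4: +1.9174
  t5: +5.4796
  t6: +0.4726
  t7: +0.0248
  t8: +0.1936
  t9: +0.0283
  t10: +0.9566
  t11: +0.0348
  t12: +3.3889
  t13: +1.4826
  t14: +1.6060
  t15: -0.0491
  t16: +1.3771
  t17: -0.1114
  t18: +0.1561
  t19: +2.1024
  t20: +0.1483
  t21: +0.0990
  t22: -0.0592
  t23: -0.1391
  t24: +0.3217
  t25: +0.4490
  t26: +0.0196
  t27: +1.1612
  t28: +1.0258
Σ = +24.4751 → |volume| = 24.48

Directed edges: 84 total, each appears once with its reverse present → watertight.


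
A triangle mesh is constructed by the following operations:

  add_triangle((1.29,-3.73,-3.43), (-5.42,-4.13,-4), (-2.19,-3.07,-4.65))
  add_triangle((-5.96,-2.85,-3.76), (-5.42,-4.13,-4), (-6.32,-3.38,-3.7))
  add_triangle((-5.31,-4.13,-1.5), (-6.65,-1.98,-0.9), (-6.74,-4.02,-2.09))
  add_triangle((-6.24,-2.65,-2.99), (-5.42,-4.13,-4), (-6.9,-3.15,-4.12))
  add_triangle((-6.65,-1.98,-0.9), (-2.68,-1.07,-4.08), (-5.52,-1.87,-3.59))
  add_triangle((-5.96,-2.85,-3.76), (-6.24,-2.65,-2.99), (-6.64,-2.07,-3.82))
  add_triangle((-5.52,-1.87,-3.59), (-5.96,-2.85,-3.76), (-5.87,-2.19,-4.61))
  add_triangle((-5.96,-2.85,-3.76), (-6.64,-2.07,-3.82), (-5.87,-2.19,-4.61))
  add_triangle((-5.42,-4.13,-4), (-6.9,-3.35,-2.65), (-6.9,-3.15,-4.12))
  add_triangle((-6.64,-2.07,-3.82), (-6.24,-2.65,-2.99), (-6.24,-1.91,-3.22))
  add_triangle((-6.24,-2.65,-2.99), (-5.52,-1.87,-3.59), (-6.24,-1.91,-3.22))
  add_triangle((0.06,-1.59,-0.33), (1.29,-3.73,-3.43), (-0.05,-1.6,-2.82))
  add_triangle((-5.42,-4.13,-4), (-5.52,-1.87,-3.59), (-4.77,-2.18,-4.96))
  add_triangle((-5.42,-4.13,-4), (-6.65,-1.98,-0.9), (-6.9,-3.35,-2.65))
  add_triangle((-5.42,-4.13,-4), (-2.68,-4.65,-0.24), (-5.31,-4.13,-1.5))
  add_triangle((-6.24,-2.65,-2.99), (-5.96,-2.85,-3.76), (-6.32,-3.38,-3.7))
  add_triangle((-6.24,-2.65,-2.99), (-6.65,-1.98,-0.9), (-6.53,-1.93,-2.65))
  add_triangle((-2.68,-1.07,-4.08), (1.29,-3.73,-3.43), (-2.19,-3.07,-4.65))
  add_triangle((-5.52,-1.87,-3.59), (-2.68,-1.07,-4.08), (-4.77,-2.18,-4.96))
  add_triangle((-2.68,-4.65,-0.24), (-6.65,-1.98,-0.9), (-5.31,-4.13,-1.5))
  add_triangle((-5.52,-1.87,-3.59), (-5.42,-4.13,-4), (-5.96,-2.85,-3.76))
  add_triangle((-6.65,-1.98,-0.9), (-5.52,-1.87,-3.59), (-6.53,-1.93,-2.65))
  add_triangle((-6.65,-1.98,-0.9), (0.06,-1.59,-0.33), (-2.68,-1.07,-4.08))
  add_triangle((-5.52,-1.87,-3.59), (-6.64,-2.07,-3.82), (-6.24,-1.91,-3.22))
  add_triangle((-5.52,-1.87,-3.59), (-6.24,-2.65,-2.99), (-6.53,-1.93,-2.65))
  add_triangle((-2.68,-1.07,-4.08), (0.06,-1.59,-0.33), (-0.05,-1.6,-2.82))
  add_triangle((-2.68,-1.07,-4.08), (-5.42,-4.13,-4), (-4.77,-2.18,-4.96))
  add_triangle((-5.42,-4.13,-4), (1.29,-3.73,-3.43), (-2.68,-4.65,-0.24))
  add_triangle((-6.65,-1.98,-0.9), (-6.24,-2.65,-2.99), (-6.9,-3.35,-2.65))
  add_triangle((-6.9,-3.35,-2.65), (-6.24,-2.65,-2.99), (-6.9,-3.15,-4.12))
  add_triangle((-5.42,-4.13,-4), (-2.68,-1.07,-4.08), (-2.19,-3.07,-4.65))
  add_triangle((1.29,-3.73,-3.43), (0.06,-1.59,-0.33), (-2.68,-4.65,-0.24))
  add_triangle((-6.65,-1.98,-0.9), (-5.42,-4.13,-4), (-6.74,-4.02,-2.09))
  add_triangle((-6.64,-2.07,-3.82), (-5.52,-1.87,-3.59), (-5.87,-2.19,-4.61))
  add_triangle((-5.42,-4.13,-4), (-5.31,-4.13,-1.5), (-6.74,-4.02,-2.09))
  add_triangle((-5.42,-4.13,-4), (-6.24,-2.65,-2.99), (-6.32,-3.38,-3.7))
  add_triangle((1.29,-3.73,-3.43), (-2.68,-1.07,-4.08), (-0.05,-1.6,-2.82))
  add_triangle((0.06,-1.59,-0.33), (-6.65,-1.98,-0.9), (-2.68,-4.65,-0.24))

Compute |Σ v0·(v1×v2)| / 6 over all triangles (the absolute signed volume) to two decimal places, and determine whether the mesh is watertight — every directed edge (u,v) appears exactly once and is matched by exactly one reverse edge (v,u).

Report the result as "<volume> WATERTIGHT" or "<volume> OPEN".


Per-triangle v0·(v1×v2)/6:
  t1: +7.3692
  t2: +0.6451
  t3: +1.5840
  t4: -1.2267
  t5: +0.0758
  t6: +0.9168
  t7: -0.6273
  t8: +1.2216
  t9: +2.9745
  t10: +0.3119
  t11: -0.6138
  t12: -0.8354
  t13: +3.6741
  t14: +0.0957
  t15: +5.5666
  t16: +0.4317
  t17: +1.5845
  t18: +2.7946
  t19: +0.9357
  t20: +3.6825
  t21: +0.6083
  t22: -0.4883
  t23: -6.5225
  t24: -0.0449
  t25: +1.0649
  t26: -1.6807
  t27: +1.4981
  t28: +17.7218
  t29: +1.5742
  t30: +0.5052
  t31: +5.3250
  t32: +1.7889
  t33: +4.0037
  t34: -0.0384
  t35: +2.6565
  t36: +0.2616
  t37: +1.3960
  t38: -1.6622
Σ = +58.5283 → |volume| = 58.53

Directed edges: 114 total, each appears once with its reverse present → watertight.

58.53 WATERTIGHT
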